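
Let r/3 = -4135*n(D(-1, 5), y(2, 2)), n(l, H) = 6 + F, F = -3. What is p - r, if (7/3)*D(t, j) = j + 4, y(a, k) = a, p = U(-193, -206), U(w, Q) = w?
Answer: 37022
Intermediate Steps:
p = -193
D(t, j) = 12/7 + 3*j/7 (D(t, j) = 3*(j + 4)/7 = 3*(4 + j)/7 = 12/7 + 3*j/7)
n(l, H) = 3 (n(l, H) = 6 - 3 = 3)
r = -37215 (r = 3*(-4135*3) = 3*(-12405) = -37215)
p - r = -193 - 1*(-37215) = -193 + 37215 = 37022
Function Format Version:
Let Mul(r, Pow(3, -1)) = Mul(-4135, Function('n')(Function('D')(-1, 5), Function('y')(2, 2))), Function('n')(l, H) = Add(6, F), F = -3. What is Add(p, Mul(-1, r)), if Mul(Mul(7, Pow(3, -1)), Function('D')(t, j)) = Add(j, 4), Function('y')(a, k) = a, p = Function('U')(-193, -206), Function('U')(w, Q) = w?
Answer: 37022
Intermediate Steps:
p = -193
Function('D')(t, j) = Add(Rational(12, 7), Mul(Rational(3, 7), j)) (Function('D')(t, j) = Mul(Rational(3, 7), Add(j, 4)) = Mul(Rational(3, 7), Add(4, j)) = Add(Rational(12, 7), Mul(Rational(3, 7), j)))
Function('n')(l, H) = 3 (Function('n')(l, H) = Add(6, -3) = 3)
r = -37215 (r = Mul(3, Mul(-4135, 3)) = Mul(3, -12405) = -37215)
Add(p, Mul(-1, r)) = Add(-193, Mul(-1, -37215)) = Add(-193, 37215) = 37022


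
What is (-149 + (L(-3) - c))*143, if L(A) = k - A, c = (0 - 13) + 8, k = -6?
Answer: -21021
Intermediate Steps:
c = -5 (c = -13 + 8 = -5)
L(A) = -6 - A
(-149 + (L(-3) - c))*143 = (-149 + ((-6 - 1*(-3)) - 1*(-5)))*143 = (-149 + ((-6 + 3) + 5))*143 = (-149 + (-3 + 5))*143 = (-149 + 2)*143 = -147*143 = -21021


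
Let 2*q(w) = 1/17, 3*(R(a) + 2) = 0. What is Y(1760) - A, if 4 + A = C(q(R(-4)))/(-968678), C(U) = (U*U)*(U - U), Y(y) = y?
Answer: 1764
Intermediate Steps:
R(a) = -2 (R(a) = -2 + (⅓)*0 = -2 + 0 = -2)
q(w) = 1/34 (q(w) = (½)/17 = (½)*(1/17) = 1/34)
C(U) = 0 (C(U) = U²*0 = 0)
A = -4 (A = -4 + 0/(-968678) = -4 + 0*(-1/968678) = -4 + 0 = -4)
Y(1760) - A = 1760 - 1*(-4) = 1760 + 4 = 1764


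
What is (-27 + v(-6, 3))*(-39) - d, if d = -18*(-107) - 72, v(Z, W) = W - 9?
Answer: -567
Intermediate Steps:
v(Z, W) = -9 + W
d = 1854 (d = 1926 - 72 = 1854)
(-27 + v(-6, 3))*(-39) - d = (-27 + (-9 + 3))*(-39) - 1*1854 = (-27 - 6)*(-39) - 1854 = -33*(-39) - 1854 = 1287 - 1854 = -567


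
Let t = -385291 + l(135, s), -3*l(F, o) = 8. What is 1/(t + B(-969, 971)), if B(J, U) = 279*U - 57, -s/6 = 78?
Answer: -3/343325 ≈ -8.7381e-6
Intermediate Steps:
s = -468 (s = -6*78 = -468)
l(F, o) = -8/3 (l(F, o) = -⅓*8 = -8/3)
B(J, U) = -57 + 279*U
t = -1155881/3 (t = -385291 - 8/3 = -1155881/3 ≈ -3.8529e+5)
1/(t + B(-969, 971)) = 1/(-1155881/3 + (-57 + 279*971)) = 1/(-1155881/3 + (-57 + 270909)) = 1/(-1155881/3 + 270852) = 1/(-343325/3) = -3/343325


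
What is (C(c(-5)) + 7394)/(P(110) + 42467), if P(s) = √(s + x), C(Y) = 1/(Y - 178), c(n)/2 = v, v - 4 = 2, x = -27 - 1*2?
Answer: 1227403/7051016 ≈ 0.17407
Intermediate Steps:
x = -29 (x = -27 - 2 = -29)
v = 6 (v = 4 + 2 = 6)
c(n) = 12 (c(n) = 2*6 = 12)
C(Y) = 1/(-178 + Y)
P(s) = √(-29 + s) (P(s) = √(s - 29) = √(-29 + s))
(C(c(-5)) + 7394)/(P(110) + 42467) = (1/(-178 + 12) + 7394)/(√(-29 + 110) + 42467) = (1/(-166) + 7394)/(√81 + 42467) = (-1/166 + 7394)/(9 + 42467) = (1227403/166)/42476 = (1227403/166)*(1/42476) = 1227403/7051016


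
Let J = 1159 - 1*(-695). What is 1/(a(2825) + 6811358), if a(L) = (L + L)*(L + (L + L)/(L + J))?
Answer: 4679/106584955332 ≈ 4.3899e-8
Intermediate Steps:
J = 1854 (J = 1159 + 695 = 1854)
a(L) = 2*L*(L + 2*L/(1854 + L)) (a(L) = (L + L)*(L + (L + L)/(L + 1854)) = (2*L)*(L + (2*L)/(1854 + L)) = (2*L)*(L + 2*L/(1854 + L)) = 2*L*(L + 2*L/(1854 + L)))
1/(a(2825) + 6811358) = 1/(2*2825**2*(1856 + 2825)/(1854 + 2825) + 6811358) = 1/(2*7980625*4681/4679 + 6811358) = 1/(2*7980625*(1/4679)*4681 + 6811358) = 1/(74714611250/4679 + 6811358) = 1/(106584955332/4679) = 4679/106584955332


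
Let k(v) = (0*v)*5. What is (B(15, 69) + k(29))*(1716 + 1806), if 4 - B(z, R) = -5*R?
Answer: 1229178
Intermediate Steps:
k(v) = 0 (k(v) = 0*5 = 0)
B(z, R) = 4 + 5*R (B(z, R) = 4 - (-5)*R = 4 + 5*R)
(B(15, 69) + k(29))*(1716 + 1806) = ((4 + 5*69) + 0)*(1716 + 1806) = ((4 + 345) + 0)*3522 = (349 + 0)*3522 = 349*3522 = 1229178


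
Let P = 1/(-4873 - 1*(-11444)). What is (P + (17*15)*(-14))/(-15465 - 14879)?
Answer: 23458469/199390424 ≈ 0.11765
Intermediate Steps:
P = 1/6571 (P = 1/(-4873 + 11444) = 1/6571 ≈ 0.00015218)
(P + (17*15)*(-14))/(-15465 - 14879) = (1/6571 + (17*15)*(-14))/(-15465 - 14879) = (1/6571 + 255*(-14))/(-30344) = (1/6571 - 3570)*(-1/30344) = -23458469/6571*(-1/30344) = 23458469/199390424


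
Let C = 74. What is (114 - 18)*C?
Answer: 7104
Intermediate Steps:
(114 - 18)*C = (114 - 18)*74 = 96*74 = 7104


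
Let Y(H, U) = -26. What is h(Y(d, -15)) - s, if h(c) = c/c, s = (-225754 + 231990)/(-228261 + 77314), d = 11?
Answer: 157183/150947 ≈ 1.0413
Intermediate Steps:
s = -6236/150947 (s = 6236/(-150947) = 6236*(-1/150947) = -6236/150947 ≈ -0.041313)
h(c) = 1
h(Y(d, -15)) - s = 1 - 1*(-6236/150947) = 1 + 6236/150947 = 157183/150947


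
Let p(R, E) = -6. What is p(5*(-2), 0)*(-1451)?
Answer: 8706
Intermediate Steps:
p(5*(-2), 0)*(-1451) = -6*(-1451) = 8706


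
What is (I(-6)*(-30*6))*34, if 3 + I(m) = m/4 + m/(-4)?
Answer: 18360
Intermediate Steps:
I(m) = -3 (I(m) = -3 + (m/4 + m/(-4)) = -3 + (m*(¼) + m*(-¼)) = -3 + (m/4 - m/4) = -3 + 0 = -3)
(I(-6)*(-30*6))*34 = -(-90)*6*34 = -3*(-180)*34 = 540*34 = 18360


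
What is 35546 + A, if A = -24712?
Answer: 10834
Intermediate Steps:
35546 + A = 35546 - 24712 = 10834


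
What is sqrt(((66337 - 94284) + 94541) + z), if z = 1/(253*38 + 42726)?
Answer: sqrt(45608159539685)/26170 ≈ 258.06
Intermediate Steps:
z = 1/52340 (z = 1/(9614 + 42726) = 1/52340 ≈ 1.9106e-5)
sqrt(((66337 - 94284) + 94541) + z) = sqrt(((66337 - 94284) + 94541) + 1/52340) = sqrt((-27947 + 94541) + 1/52340) = sqrt(66594 + 1/52340) = sqrt(3485529961/52340) = sqrt(45608159539685)/26170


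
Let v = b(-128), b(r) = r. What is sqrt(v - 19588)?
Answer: 2*I*sqrt(4929) ≈ 140.41*I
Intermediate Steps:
v = -128
sqrt(v - 19588) = sqrt(-128 - 19588) = sqrt(-19716) = 2*I*sqrt(4929)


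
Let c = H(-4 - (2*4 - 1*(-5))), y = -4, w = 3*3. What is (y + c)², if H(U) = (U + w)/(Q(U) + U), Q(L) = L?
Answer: 4096/289 ≈ 14.173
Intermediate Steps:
w = 9
H(U) = (9 + U)/(2*U) (H(U) = (U + 9)/(U + U) = (9 + U)/((2*U)) = (9 + U)*(1/(2*U)) = (9 + U)/(2*U))
c = 4/17 (c = (9 + (-4 - (2*4 - 1*(-5))))/(2*(-4 - (2*4 - 1*(-5)))) = (9 + (-4 - (8 + 5)))/(2*(-4 - (8 + 5))) = (9 + (-4 - 1*13))/(2*(-4 - 1*13)) = (9 + (-4 - 13))/(2*(-4 - 13)) = (½)*(9 - 17)/(-17) = (½)*(-1/17)*(-8) = 4/17 ≈ 0.23529)
(y + c)² = (-4 + 4/17)² = (-64/17)² = 4096/289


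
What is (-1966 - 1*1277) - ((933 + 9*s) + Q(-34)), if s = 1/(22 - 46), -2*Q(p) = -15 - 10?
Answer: -33505/8 ≈ -4188.1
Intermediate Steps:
Q(p) = 25/2 (Q(p) = -(-15 - 10)/2 = -1/2*(-25) = 25/2)
s = -1/24 (s = 1/(-24) = -1/24 ≈ -0.041667)
(-1966 - 1*1277) - ((933 + 9*s) + Q(-34)) = (-1966 - 1*1277) - ((933 + 9*(-1/24)) + 25/2) = (-1966 - 1277) - ((933 - 3/8) + 25/2) = -3243 - (7461/8 + 25/2) = -3243 - 1*7561/8 = -3243 - 7561/8 = -33505/8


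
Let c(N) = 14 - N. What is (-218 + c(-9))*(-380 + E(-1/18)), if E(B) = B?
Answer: 444665/6 ≈ 74111.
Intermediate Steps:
(-218 + c(-9))*(-380 + E(-1/18)) = (-218 + (14 - 1*(-9)))*(-380 - 1/18) = (-218 + (14 + 9))*(-380 - 1*1/18) = (-218 + 23)*(-380 - 1/18) = -195*(-6841/18) = 444665/6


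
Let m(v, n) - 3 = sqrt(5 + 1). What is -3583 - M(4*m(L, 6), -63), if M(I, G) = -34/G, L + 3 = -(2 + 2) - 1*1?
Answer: -225763/63 ≈ -3583.5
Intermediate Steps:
L = -8 (L = -3 + (-(2 + 2) - 1*1) = -3 + (-1*4 - 1) = -3 + (-4 - 1) = -3 - 5 = -8)
m(v, n) = 3 + sqrt(6) (m(v, n) = 3 + sqrt(5 + 1) = 3 + sqrt(6))
-3583 - M(4*m(L, 6), -63) = -3583 - (-34)/(-63) = -3583 - (-34)*(-1)/63 = -3583 - 1*34/63 = -3583 - 34/63 = -225763/63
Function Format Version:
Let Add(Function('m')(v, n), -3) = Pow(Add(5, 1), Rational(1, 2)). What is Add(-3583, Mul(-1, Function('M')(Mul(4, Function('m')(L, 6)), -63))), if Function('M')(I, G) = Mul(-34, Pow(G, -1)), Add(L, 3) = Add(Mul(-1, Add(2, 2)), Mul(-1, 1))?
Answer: Rational(-225763, 63) ≈ -3583.5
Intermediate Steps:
L = -8 (L = Add(-3, Add(Mul(-1, Add(2, 2)), Mul(-1, 1))) = Add(-3, Add(Mul(-1, 4), -1)) = Add(-3, Add(-4, -1)) = Add(-3, -5) = -8)
Function('m')(v, n) = Add(3, Pow(6, Rational(1, 2))) (Function('m')(v, n) = Add(3, Pow(Add(5, 1), Rational(1, 2))) = Add(3, Pow(6, Rational(1, 2))))
Add(-3583, Mul(-1, Function('M')(Mul(4, Function('m')(L, 6)), -63))) = Add(-3583, Mul(-1, Mul(-34, Pow(-63, -1)))) = Add(-3583, Mul(-1, Mul(-34, Rational(-1, 63)))) = Add(-3583, Mul(-1, Rational(34, 63))) = Add(-3583, Rational(-34, 63)) = Rational(-225763, 63)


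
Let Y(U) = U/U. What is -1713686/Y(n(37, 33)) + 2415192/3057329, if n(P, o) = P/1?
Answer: -5239299489502/3057329 ≈ -1.7137e+6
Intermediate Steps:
n(P, o) = P (n(P, o) = P*1 = P)
Y(U) = 1
-1713686/Y(n(37, 33)) + 2415192/3057329 = -1713686/1 + 2415192/3057329 = -1713686*1 + 2415192*(1/3057329) = -1713686 + 2415192/3057329 = -5239299489502/3057329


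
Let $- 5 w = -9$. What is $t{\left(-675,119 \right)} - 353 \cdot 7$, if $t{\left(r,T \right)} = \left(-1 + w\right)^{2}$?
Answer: $- \frac{61759}{25} \approx -2470.4$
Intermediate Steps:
$w = \frac{9}{5}$ ($w = \left(- \frac{1}{5}\right) \left(-9\right) = \frac{9}{5} \approx 1.8$)
$t{\left(r,T \right)} = \frac{16}{25}$ ($t{\left(r,T \right)} = \left(-1 + \frac{9}{5}\right)^{2} = \left(\frac{4}{5}\right)^{2} = \frac{16}{25}$)
$t{\left(-675,119 \right)} - 353 \cdot 7 = \frac{16}{25} - 353 \cdot 7 = \frac{16}{25} - 2471 = - \frac{61759}{25}$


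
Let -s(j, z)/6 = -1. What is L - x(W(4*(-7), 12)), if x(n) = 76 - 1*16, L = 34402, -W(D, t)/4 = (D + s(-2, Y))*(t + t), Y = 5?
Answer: 34342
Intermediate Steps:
s(j, z) = 6 (s(j, z) = -6*(-1) = 6)
W(D, t) = -8*t*(6 + D) (W(D, t) = -4*(D + 6)*(t + t) = -4*(6 + D)*2*t = -8*t*(6 + D))
x(n) = 60 (x(n) = 76 - 16 = 60)
L - x(W(4*(-7), 12)) = 34402 - 1*60 = 34402 - 60 = 34342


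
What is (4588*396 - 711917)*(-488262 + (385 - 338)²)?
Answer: -537055027343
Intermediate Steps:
(4588*396 - 711917)*(-488262 + (385 - 338)²) = (1816848 - 711917)*(-488262 + 47²) = 1104931*(-488262 + 2209) = 1104931*(-486053) = -537055027343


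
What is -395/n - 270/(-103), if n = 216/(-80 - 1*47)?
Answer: 5225315/22248 ≈ 234.87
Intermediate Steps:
n = -216/127 (n = 216/(-80 - 47) = 216/(-127) = 216*(-1/127) = -216/127 ≈ -1.7008)
-395/n - 270/(-103) = -395/(-216/127) - 270/(-103) = -395*(-127/216) - 270*(-1/103) = 50165/216 + 270/103 = 5225315/22248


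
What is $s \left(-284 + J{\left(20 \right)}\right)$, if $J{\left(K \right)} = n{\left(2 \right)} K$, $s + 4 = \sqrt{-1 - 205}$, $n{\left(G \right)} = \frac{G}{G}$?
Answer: $1056 - 264 i \sqrt{206} \approx 1056.0 - 3789.1 i$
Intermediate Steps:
$n{\left(G \right)} = 1$
$s = -4 + i \sqrt{206}$ ($s = -4 + \sqrt{-1 - 205} = -4 + \sqrt{-206} = -4 + i \sqrt{206} \approx -4.0 + 14.353 i$)
$J{\left(K \right)} = K$ ($J{\left(K \right)} = 1 K = K$)
$s \left(-284 + J{\left(20 \right)}\right) = \left(-4 + i \sqrt{206}\right) \left(-284 + 20\right) = \left(-4 + i \sqrt{206}\right) \left(-264\right) = 1056 - 264 i \sqrt{206}$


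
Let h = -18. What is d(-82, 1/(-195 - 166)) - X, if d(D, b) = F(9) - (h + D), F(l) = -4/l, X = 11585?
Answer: -103369/9 ≈ -11485.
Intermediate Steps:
d(D, b) = 158/9 - D (d(D, b) = -4/9 - (-18 + D) = -4*1/9 + (18 - D) = -4/9 + (18 - D) = 158/9 - D)
d(-82, 1/(-195 - 166)) - X = (158/9 - 1*(-82)) - 1*11585 = (158/9 + 82) - 11585 = 896/9 - 11585 = -103369/9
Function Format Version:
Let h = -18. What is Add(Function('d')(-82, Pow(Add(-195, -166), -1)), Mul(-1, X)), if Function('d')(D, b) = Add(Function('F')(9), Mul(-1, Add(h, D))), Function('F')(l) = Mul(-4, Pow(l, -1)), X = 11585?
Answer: Rational(-103369, 9) ≈ -11485.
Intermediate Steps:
Function('d')(D, b) = Add(Rational(158, 9), Mul(-1, D)) (Function('d')(D, b) = Add(Mul(-4, Pow(9, -1)), Mul(-1, Add(-18, D))) = Add(Mul(-4, Rational(1, 9)), Add(18, Mul(-1, D))) = Add(Rational(-4, 9), Add(18, Mul(-1, D))) = Add(Rational(158, 9), Mul(-1, D)))
Add(Function('d')(-82, Pow(Add(-195, -166), -1)), Mul(-1, X)) = Add(Add(Rational(158, 9), Mul(-1, -82)), Mul(-1, 11585)) = Add(Add(Rational(158, 9), 82), -11585) = Add(Rational(896, 9), -11585) = Rational(-103369, 9)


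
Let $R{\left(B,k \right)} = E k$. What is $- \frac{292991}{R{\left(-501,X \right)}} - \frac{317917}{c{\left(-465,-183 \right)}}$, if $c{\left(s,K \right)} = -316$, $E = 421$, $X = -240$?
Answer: $\frac{8053729709}{7982160} \approx 1009.0$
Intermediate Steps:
$R{\left(B,k \right)} = 421 k$
$- \frac{292991}{R{\left(-501,X \right)}} - \frac{317917}{c{\left(-465,-183 \right)}} = - \frac{292991}{421 \left(-240\right)} - \frac{317917}{-316} = - \frac{292991}{-101040} - - \frac{317917}{316} = \left(-292991\right) \left(- \frac{1}{101040}\right) + \frac{317917}{316} = \frac{292991}{101040} + \frac{317917}{316} = \frac{8053729709}{7982160}$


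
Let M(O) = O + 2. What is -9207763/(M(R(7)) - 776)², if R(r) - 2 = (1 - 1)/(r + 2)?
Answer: -9207763/595984 ≈ -15.450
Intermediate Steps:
R(r) = 2 (R(r) = 2 + (1 - 1)/(r + 2) = 2 + 0/(2 + r) = 2 + 0 = 2)
M(O) = 2 + O
-9207763/(M(R(7)) - 776)² = -9207763/((2 + 2) - 776)² = -9207763/(4 - 776)² = -9207763/((-772)²) = -9207763/595984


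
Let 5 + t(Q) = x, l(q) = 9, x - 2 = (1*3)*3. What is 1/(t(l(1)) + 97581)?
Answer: 1/97587 ≈ 1.0247e-5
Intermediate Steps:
x = 11 (x = 2 + (1*3)*3 = 2 + 3*3 = 2 + 9 = 11)
t(Q) = 6 (t(Q) = -5 + 11 = 6)
1/(t(l(1)) + 97581) = 1/(6 + 97581) = 1/97587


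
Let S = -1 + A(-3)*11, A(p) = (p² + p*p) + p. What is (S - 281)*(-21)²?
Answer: -51597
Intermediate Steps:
A(p) = p + 2*p² (A(p) = (p² + p²) + p = 2*p² + p = p + 2*p²)
S = 164 (S = -1 - 3*(1 + 2*(-3))*11 = -1 - 3*(1 - 6)*11 = -1 - 3*(-5)*11 = -1 + 15*11 = -1 + 165 = 164)
(S - 281)*(-21)² = (164 - 281)*(-21)² = -117*441 = -51597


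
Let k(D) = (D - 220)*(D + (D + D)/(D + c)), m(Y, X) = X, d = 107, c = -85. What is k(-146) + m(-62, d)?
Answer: 4087187/77 ≈ 53080.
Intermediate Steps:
k(D) = (-220 + D)*(D + 2*D/(-85 + D)) (k(D) = (D - 220)*(D + (D + D)/(D - 85)) = (-220 + D)*(D + (2*D)/(-85 + D)) = (-220 + D)*(D + 2*D/(-85 + D)))
k(-146) + m(-62, d) = -146*(18260 + (-146)² - 303*(-146))/(-85 - 146) + 107 = -146*(18260 + 21316 + 44238)/(-231) + 107 = -146*(-1/231)*83814 + 107 = 4078948/77 + 107 = 4087187/77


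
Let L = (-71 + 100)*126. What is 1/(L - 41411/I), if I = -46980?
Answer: 46980/171706331 ≈ 0.00027361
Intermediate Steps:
L = 3654 (L = 29*126 = 3654)
1/(L - 41411/I) = 1/(3654 - 41411/(-46980)) = 1/(3654 - 41411*(-1/46980)) = 1/(3654 + 41411/46980) = 1/(171706331/46980) = 46980/171706331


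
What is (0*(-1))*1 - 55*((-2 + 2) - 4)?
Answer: 220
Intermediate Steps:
(0*(-1))*1 - 55*((-2 + 2) - 4) = 0*1 - 55*(0 - 4) = 0 - 55*(-4) = 0 - 11*(-20) = 0 + 220 = 220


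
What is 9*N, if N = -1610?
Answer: -14490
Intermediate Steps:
9*N = 9*(-1610) = -14490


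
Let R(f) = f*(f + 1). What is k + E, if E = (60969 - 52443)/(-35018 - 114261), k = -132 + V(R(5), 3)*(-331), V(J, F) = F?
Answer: -167947401/149279 ≈ -1125.1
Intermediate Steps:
R(f) = f*(1 + f)
k = -1125 (k = -132 + 3*(-331) = -132 - 993 = -1125)
E = -8526/149279 (E = 8526/(-149279) = 8526*(-1/149279) = -8526/149279 ≈ -0.057115)
k + E = -1125 - 8526/149279 = -167947401/149279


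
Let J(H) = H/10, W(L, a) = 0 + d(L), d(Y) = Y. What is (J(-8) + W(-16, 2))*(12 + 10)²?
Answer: -40656/5 ≈ -8131.2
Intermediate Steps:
W(L, a) = L (W(L, a) = 0 + L = L)
J(H) = H/10 (J(H) = H*(⅒) = H/10)
(J(-8) + W(-16, 2))*(12 + 10)² = ((⅒)*(-8) - 16)*(12 + 10)² = (-⅘ - 16)*22² = -84/5*484 = -40656/5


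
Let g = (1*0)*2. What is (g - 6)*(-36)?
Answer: 216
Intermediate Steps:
g = 0 (g = 0*2 = 0)
(g - 6)*(-36) = (0 - 6)*(-36) = -6*(-36) = 216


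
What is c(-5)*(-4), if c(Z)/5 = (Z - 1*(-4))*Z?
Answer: -100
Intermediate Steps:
c(Z) = 5*Z*(4 + Z) (c(Z) = 5*((Z - 1*(-4))*Z) = 5*((Z + 4)*Z) = 5*((4 + Z)*Z) = 5*(Z*(4 + Z)) = 5*Z*(4 + Z))
c(-5)*(-4) = (5*(-5)*(4 - 5))*(-4) = (5*(-5)*(-1))*(-4) = 25*(-4) = -100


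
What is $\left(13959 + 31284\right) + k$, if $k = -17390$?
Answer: $27853$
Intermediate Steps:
$\left(13959 + 31284\right) + k = \left(13959 + 31284\right) - 17390 = 45243 - 17390 = 27853$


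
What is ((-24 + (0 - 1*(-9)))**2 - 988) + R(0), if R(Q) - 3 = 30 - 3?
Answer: -733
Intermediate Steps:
R(Q) = 30 (R(Q) = 3 + (30 - 3) = 3 + 27 = 30)
((-24 + (0 - 1*(-9)))**2 - 988) + R(0) = ((-24 + (0 - 1*(-9)))**2 - 988) + 30 = ((-24 + (0 + 9))**2 - 988) + 30 = ((-24 + 9)**2 - 988) + 30 = ((-15)**2 - 988) + 30 = (225 - 988) + 30 = -763 + 30 = -733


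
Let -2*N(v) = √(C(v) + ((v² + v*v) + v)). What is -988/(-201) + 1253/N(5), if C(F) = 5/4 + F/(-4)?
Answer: 988/201 - 2506*√55/55 ≈ -332.99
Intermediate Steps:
C(F) = 5/4 - F/4 (C(F) = 5*(¼) + F*(-¼) = 5/4 - F/4)
N(v) = -√(5/4 + 2*v² + 3*v/4)/2 (N(v) = -√((5/4 - v/4) + ((v² + v*v) + v))/2 = -√((5/4 - v/4) + ((v² + v²) + v))/2 = -√((5/4 - v/4) + (2*v² + v))/2 = -√((5/4 - v/4) + (v + 2*v²))/2 = -√(5/4 + 2*v² + 3*v/4)/2)
-988/(-201) + 1253/N(5) = -988/(-201) + 1253/((-√(5 + 3*5 + 8*5²)/4)) = -988*(-1/201) + 1253/((-√(5 + 15 + 8*25)/4)) = 988/201 + 1253/((-√(5 + 15 + 200)/4)) = 988/201 + 1253/((-√55/2)) = 988/201 + 1253*(-2*√55/55) = 988/201 - 2506*√55/55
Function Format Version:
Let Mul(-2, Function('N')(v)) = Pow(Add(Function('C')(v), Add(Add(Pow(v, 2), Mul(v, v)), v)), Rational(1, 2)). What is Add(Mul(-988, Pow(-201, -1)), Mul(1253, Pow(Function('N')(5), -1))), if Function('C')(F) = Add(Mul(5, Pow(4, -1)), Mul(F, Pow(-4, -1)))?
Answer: Add(Rational(988, 201), Mul(Rational(-2506, 55), Pow(55, Rational(1, 2)))) ≈ -332.99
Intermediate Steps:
Function('C')(F) = Add(Rational(5, 4), Mul(Rational(-1, 4), F)) (Function('C')(F) = Add(Mul(5, Rational(1, 4)), Mul(F, Rational(-1, 4))) = Add(Rational(5, 4), Mul(Rational(-1, 4), F)))
Function('N')(v) = Mul(Rational(-1, 2), Pow(Add(Rational(5, 4), Mul(2, Pow(v, 2)), Mul(Rational(3, 4), v)), Rational(1, 2))) (Function('N')(v) = Mul(Rational(-1, 2), Pow(Add(Add(Rational(5, 4), Mul(Rational(-1, 4), v)), Add(Add(Pow(v, 2), Mul(v, v)), v)), Rational(1, 2))) = Mul(Rational(-1, 2), Pow(Add(Add(Rational(5, 4), Mul(Rational(-1, 4), v)), Add(Add(Pow(v, 2), Pow(v, 2)), v)), Rational(1, 2))) = Mul(Rational(-1, 2), Pow(Add(Add(Rational(5, 4), Mul(Rational(-1, 4), v)), Add(Mul(2, Pow(v, 2)), v)), Rational(1, 2))) = Mul(Rational(-1, 2), Pow(Add(Add(Rational(5, 4), Mul(Rational(-1, 4), v)), Add(v, Mul(2, Pow(v, 2)))), Rational(1, 2))) = Mul(Rational(-1, 2), Pow(Add(Rational(5, 4), Mul(2, Pow(v, 2)), Mul(Rational(3, 4), v)), Rational(1, 2))))
Add(Mul(-988, Pow(-201, -1)), Mul(1253, Pow(Function('N')(5), -1))) = Add(Mul(-988, Pow(-201, -1)), Mul(1253, Pow(Mul(Rational(-1, 4), Pow(Add(5, Mul(3, 5), Mul(8, Pow(5, 2))), Rational(1, 2))), -1))) = Add(Mul(-988, Rational(-1, 201)), Mul(1253, Pow(Mul(Rational(-1, 4), Pow(Add(5, 15, Mul(8, 25)), Rational(1, 2))), -1))) = Add(Rational(988, 201), Mul(1253, Pow(Mul(Rational(-1, 4), Pow(Add(5, 15, 200), Rational(1, 2))), -1))) = Add(Rational(988, 201), Mul(1253, Pow(Mul(Rational(-1, 4), Pow(220, Rational(1, 2))), -1))) = Add(Rational(988, 201), Mul(1253, Pow(Mul(Rational(-1, 4), Mul(2, Pow(55, Rational(1, 2)))), -1))) = Add(Rational(988, 201), Mul(1253, Pow(Mul(Rational(-1, 2), Pow(55, Rational(1, 2))), -1))) = Add(Rational(988, 201), Mul(1253, Mul(Rational(-2, 55), Pow(55, Rational(1, 2))))) = Add(Rational(988, 201), Mul(Rational(-2506, 55), Pow(55, Rational(1, 2))))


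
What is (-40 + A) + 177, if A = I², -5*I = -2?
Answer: 3429/25 ≈ 137.16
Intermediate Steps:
I = ⅖ (I = -⅕*(-2) = ⅖ ≈ 0.40000)
A = 4/25 (A = (⅖)² = 4/25 ≈ 0.16000)
(-40 + A) + 177 = (-40 + 4/25) + 177 = -996/25 + 177 = 3429/25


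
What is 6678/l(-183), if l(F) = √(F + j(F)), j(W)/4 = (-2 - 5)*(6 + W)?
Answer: 2226*√4773/1591 ≈ 96.661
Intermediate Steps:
j(W) = -168 - 28*W (j(W) = 4*((-2 - 5)*(6 + W)) = 4*(-7*(6 + W)) = 4*(-42 - 7*W) = -168 - 28*W)
l(F) = √(-168 - 27*F) (l(F) = √(F + (-168 - 28*F)) = √(-168 - 27*F))
6678/l(-183) = 6678/(√(-168 - 27*(-183))) = 6678/(√(-168 + 4941)) = 6678/(√4773) = 6678*(√4773/4773) = 2226*√4773/1591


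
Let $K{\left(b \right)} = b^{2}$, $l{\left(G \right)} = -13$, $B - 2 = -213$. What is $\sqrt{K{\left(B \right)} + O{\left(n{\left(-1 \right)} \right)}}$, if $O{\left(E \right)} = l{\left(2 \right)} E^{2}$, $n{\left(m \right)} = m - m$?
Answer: $211$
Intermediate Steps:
$B = -211$ ($B = 2 - 213 = -211$)
$n{\left(m \right)} = 0$
$O{\left(E \right)} = - 13 E^{2}$
$\sqrt{K{\left(B \right)} + O{\left(n{\left(-1 \right)} \right)}} = \sqrt{\left(-211\right)^{2} - 13 \cdot 0^{2}} = \sqrt{44521 - 0} = \sqrt{44521 + 0} = \sqrt{44521} = 211$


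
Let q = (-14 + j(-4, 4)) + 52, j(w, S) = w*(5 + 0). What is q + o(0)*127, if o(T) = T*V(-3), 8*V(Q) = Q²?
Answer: 18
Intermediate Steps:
j(w, S) = 5*w (j(w, S) = w*5 = 5*w)
V(Q) = Q²/8
o(T) = 9*T/8 (o(T) = T*((⅛)*(-3)²) = T*((⅛)*9) = T*(9/8) = 9*T/8)
q = 18 (q = (-14 + 5*(-4)) + 52 = (-14 - 20) + 52 = -34 + 52 = 18)
q + o(0)*127 = 18 + ((9/8)*0)*127 = 18 + 0*127 = 18 + 0 = 18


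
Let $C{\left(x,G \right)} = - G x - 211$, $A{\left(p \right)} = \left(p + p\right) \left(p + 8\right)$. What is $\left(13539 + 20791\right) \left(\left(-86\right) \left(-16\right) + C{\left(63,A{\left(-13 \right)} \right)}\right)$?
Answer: $-241168250$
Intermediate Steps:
$A{\left(p \right)} = 2 p \left(8 + p\right)$
$C{\left(x,G \right)} = -211 - G x$ ($C{\left(x,G \right)} = - G x - 211 = -211 - G x$)
$\left(13539 + 20791\right) \left(\left(-86\right) \left(-16\right) + C{\left(63,A{\left(-13 \right)} \right)}\right) = \left(13539 + 20791\right) \left(\left(-86\right) \left(-16\right) - \left(211 + 2 \left(-13\right) \left(8 - 13\right) 63\right)\right) = 34330 \left(1376 - \left(211 + 2 \left(-13\right) \left(-5\right) 63\right)\right) = 34330 \left(1376 - \left(211 + 130 \cdot 63\right)\right) = 34330 \left(1376 - 8401\right) = 34330 \left(-7025\right) = -241168250$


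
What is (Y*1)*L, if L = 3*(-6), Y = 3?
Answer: -54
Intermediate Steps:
L = -18
(Y*1)*L = (3*1)*(-18) = 3*(-18) = -54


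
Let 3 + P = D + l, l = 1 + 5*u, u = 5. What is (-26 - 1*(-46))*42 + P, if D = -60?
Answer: 803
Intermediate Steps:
l = 26 (l = 1 + 5*5 = 1 + 25 = 26)
P = -37 (P = -3 + (-60 + 26) = -3 - 34 = -37)
(-26 - 1*(-46))*42 + P = (-26 - 1*(-46))*42 - 37 = (-26 + 46)*42 - 37 = 20*42 - 37 = 840 - 37 = 803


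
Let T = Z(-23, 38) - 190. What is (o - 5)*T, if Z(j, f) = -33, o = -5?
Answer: 2230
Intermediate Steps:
T = -223 (T = -33 - 190 = -223)
(o - 5)*T = (-5 - 5)*(-223) = -10*(-223) = 2230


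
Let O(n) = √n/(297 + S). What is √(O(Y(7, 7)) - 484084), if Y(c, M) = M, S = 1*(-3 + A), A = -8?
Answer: √(-39596134864 + 286*√7)/286 ≈ 695.76*I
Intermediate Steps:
S = -11 (S = 1*(-3 - 8) = 1*(-11) = -11)
O(n) = √n/286 (O(n) = √n/(297 - 11) = √n/286)
√(O(Y(7, 7)) - 484084) = √(√7/286 - 484084) = √(-484084 + √7/286)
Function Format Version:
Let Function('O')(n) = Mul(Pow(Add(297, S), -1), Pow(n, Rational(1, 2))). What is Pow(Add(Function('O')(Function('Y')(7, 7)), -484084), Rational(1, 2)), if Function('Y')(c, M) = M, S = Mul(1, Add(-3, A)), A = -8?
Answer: Mul(Rational(1, 286), Pow(Add(-39596134864, Mul(286, Pow(7, Rational(1, 2)))), Rational(1, 2))) ≈ Mul(695.76, I)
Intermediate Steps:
S = -11 (S = Mul(1, Add(-3, -8)) = Mul(1, -11) = -11)
Function('O')(n) = Mul(Rational(1, 286), Pow(n, Rational(1, 2))) (Function('O')(n) = Mul(Pow(Add(297, -11), -1), Pow(n, Rational(1, 2))) = Mul(Pow(286, -1), Pow(n, Rational(1, 2))) = Mul(Rational(1, 286), Pow(n, Rational(1, 2))))
Pow(Add(Function('O')(Function('Y')(7, 7)), -484084), Rational(1, 2)) = Pow(Add(Mul(Rational(1, 286), Pow(7, Rational(1, 2))), -484084), Rational(1, 2)) = Pow(Add(-484084, Mul(Rational(1, 286), Pow(7, Rational(1, 2)))), Rational(1, 2))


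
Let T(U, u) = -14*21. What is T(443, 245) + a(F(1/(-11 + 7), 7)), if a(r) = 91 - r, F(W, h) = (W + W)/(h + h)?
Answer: -5683/28 ≈ -202.96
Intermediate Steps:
T(U, u) = -294
F(W, h) = W/h (F(W, h) = (2*W)/((2*h)) = (2*W)*(1/(2*h)) = W/h)
T(443, 245) + a(F(1/(-11 + 7), 7)) = -294 + (91 - 1/((-11 + 7)*7)) = -294 + (91 - 1/((-4)*7)) = -294 + (91 - (-1)/(4*7)) = -294 + (91 - 1*(-1/28)) = -294 + (91 + 1/28) = -294 + 2549/28 = -5683/28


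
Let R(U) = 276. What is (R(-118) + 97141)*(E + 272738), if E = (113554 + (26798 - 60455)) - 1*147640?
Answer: 19969997915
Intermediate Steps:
E = -67743 (E = (113554 - 33657) - 147640 = 79897 - 147640 = -67743)
(R(-118) + 97141)*(E + 272738) = (276 + 97141)*(-67743 + 272738) = 97417*204995 = 19969997915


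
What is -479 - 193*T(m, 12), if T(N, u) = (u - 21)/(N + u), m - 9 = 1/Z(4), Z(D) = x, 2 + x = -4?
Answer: -49453/125 ≈ -395.62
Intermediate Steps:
x = -6 (x = -2 - 4 = -6)
Z(D) = -6
m = 53/6 (m = 9 + 1/(-6) = 9 - ⅙ = 53/6 ≈ 8.8333)
T(N, u) = (-21 + u)/(N + u)
-479 - 193*T(m, 12) = -479 - 193*(-21 + 12)/(53/6 + 12) = -479 - 193*(-9)/125/6 = -479 - 1158*(-9)/125 = -479 - 193*(-54/125) = -479 + 10422/125 = -49453/125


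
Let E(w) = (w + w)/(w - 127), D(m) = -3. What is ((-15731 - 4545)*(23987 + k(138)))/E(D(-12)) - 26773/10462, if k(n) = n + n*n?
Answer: -595226616839639/31386 ≈ -1.8965e+10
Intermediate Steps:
k(n) = n + n**2
E(w) = 2*w/(-127 + w) (E(w) = (2*w)/(-127 + w) = 2*w/(-127 + w))
((-15731 - 4545)*(23987 + k(138)))/E(D(-12)) - 26773/10462 = ((-15731 - 4545)*(23987 + 138*(1 + 138)))/((2*(-3)/(-127 - 3))) - 26773/10462 = (-20276*(23987 + 138*139))/((2*(-3)/(-130))) - 26773*1/10462 = (-20276*(23987 + 19182))/((2*(-3)*(-1/130))) - 26773/10462 = (-20276*43169)/(3/65) - 26773/10462 = -875294644*65/3 - 26773/10462 = -56894151860/3 - 26773/10462 = -595226616839639/31386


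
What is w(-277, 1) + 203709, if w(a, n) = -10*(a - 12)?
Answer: 206599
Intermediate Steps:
w(a, n) = 120 - 10*a (w(a, n) = -10*(-12 + a) = 120 - 10*a)
w(-277, 1) + 203709 = (120 - 10*(-277)) + 203709 = (120 + 2770) + 203709 = 2890 + 203709 = 206599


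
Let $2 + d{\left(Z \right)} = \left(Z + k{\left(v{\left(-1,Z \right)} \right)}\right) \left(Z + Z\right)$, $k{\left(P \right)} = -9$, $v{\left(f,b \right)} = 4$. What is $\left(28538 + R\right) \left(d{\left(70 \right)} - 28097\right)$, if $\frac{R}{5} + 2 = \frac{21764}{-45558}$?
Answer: $- \frac{12709142898218}{22779} \approx -5.5793 \cdot 10^{8}$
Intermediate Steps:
$R = - \frac{282200}{22779}$ ($R = -10 + 5 \frac{21764}{-45558} = -10 + 5 \cdot 21764 \left(- \frac{1}{45558}\right) = -10 + 5 \left(- \frac{10882}{22779}\right) = -10 - \frac{54410}{22779} = - \frac{282200}{22779} \approx -12.389$)
$d{\left(Z \right)} = -2 + 2 Z \left(-9 + Z\right)$ ($d{\left(Z \right)} = -2 + \left(Z - 9\right) \left(Z + Z\right) = -2 + \left(-9 + Z\right) 2 Z = -2 + 2 Z \left(-9 + Z\right)$)
$\left(28538 + R\right) \left(d{\left(70 \right)} - 28097\right) = \left(28538 - \frac{282200}{22779}\right) \left(\left(-2 - 1260 + 2 \cdot 70^{2}\right) - 28097\right) = \frac{649784902 \left(\left(-2 - 1260 + 2 \cdot 4900\right) - 28097\right)}{22779} = \frac{649784902 \left(\left(-2 - 1260 + 9800\right) - 28097\right)}{22779} = \frac{649784902 \left(8538 - 28097\right)}{22779} = \frac{649784902}{22779} \left(-19559\right) = - \frac{12709142898218}{22779}$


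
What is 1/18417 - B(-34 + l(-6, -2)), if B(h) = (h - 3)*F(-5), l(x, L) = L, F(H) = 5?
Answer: 3591316/18417 ≈ 195.00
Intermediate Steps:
B(h) = -15 + 5*h (B(h) = (h - 3)*5 = (-3 + h)*5 = -15 + 5*h)
1/18417 - B(-34 + l(-6, -2)) = 1/18417 - (-15 + 5*(-34 - 2)) = 1/18417 - (-15 + 5*(-36)) = 1/18417 - (-15 - 180) = 1/18417 - 1*(-195) = 1/18417 + 195 = 3591316/18417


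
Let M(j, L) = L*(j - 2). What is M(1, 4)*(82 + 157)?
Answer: -956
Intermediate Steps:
M(j, L) = L*(-2 + j)
M(1, 4)*(82 + 157) = (4*(-2 + 1))*(82 + 157) = (4*(-1))*239 = -4*239 = -956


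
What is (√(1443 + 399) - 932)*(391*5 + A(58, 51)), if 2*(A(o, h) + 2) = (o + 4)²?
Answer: -3611500 + 3875*√1842 ≈ -3.4452e+6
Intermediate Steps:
A(o, h) = -2 + (4 + o)²/2 (A(o, h) = -2 + (o + 4)²/2 = -2 + (4 + o)²/2)
(√(1443 + 399) - 932)*(391*5 + A(58, 51)) = (√(1443 + 399) - 932)*(391*5 + (-2 + (4 + 58)²/2)) = (√1842 - 932)*(1955 + (-2 + (½)*62²)) = (-932 + √1842)*(1955 + (-2 + (½)*3844)) = (-932 + √1842)*(1955 + (-2 + 1922)) = (-932 + √1842)*(1955 + 1920) = (-932 + √1842)*3875 = -3611500 + 3875*√1842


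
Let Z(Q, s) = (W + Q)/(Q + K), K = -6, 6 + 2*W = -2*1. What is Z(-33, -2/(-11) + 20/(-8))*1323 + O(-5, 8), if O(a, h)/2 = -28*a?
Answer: 19957/13 ≈ 1535.2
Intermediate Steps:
W = -4 (W = -3 + (-2*1)/2 = -3 + (½)*(-2) = -3 - 1 = -4)
O(a, h) = -56*a (O(a, h) = 2*(-28*a) = -56*a)
Z(Q, s) = (-4 + Q)/(-6 + Q) (Z(Q, s) = (-4 + Q)/(Q - 6) = (-4 + Q)/(-6 + Q))
Z(-33, -2/(-11) + 20/(-8))*1323 + O(-5, 8) = ((-4 - 33)/(-6 - 33))*1323 - 56*(-5) = (-37/(-39))*1323 + 280 = -1/39*(-37)*1323 + 280 = (37/39)*1323 + 280 = 16317/13 + 280 = 19957/13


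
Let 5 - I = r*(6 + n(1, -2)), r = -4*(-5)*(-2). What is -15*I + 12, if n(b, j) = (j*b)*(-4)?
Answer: -8463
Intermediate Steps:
n(b, j) = -4*b*j (n(b, j) = (b*j)*(-4) = -4*b*j)
r = -40 (r = 20*(-2) = -40)
I = 565 (I = 5 - (-40)*(6 - 4*1*(-2)) = 5 - (-40)*(6 + 8) = 5 - (-40)*14 = 5 - 1*(-560) = 5 + 560 = 565)
-15*I + 12 = -15*565 + 12 = -8475 + 12 = -8463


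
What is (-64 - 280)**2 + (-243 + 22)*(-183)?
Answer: 158779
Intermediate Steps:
(-64 - 280)**2 + (-243 + 22)*(-183) = (-344)**2 - 221*(-183) = 118336 + 40443 = 158779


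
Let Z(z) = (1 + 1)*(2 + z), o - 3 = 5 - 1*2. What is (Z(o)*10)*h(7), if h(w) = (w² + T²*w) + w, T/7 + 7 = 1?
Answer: 1984640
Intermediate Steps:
T = -42 (T = -49 + 7*1 = -49 + 7 = -42)
h(w) = w² + 1765*w (h(w) = (w² + (-42)²*w) + w = (w² + 1764*w) + w = w² + 1765*w)
o = 6 (o = 3 + (5 - 1*2) = 3 + (5 - 2) = 3 + 3 = 6)
Z(z) = 4 + 2*z (Z(z) = 2*(2 + z) = 4 + 2*z)
(Z(o)*10)*h(7) = ((4 + 2*6)*10)*(7*(1765 + 7)) = ((4 + 12)*10)*(7*1772) = (16*10)*12404 = 160*12404 = 1984640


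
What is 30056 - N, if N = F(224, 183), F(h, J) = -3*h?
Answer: 30728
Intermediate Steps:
N = -672 (N = -3*224 = -672)
30056 - N = 30056 - 1*(-672) = 30056 + 672 = 30728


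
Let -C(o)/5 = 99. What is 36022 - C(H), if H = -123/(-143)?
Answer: 36517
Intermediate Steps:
H = 123/143 (H = -123*(-1/143) = 123/143 ≈ 0.86014)
C(o) = -495 (C(o) = -5*99 = -495)
36022 - C(H) = 36022 - 1*(-495) = 36022 + 495 = 36517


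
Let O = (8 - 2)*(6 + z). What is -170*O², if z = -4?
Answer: -24480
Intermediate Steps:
O = 12 (O = (8 - 2)*(6 - 4) = 6*2 = 12)
-170*O² = -170*12² = -170*144 = -24480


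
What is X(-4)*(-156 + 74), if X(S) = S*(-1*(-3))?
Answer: 984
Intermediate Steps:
X(S) = 3*S (X(S) = S*3 = 3*S)
X(-4)*(-156 + 74) = (3*(-4))*(-156 + 74) = -12*(-82) = 984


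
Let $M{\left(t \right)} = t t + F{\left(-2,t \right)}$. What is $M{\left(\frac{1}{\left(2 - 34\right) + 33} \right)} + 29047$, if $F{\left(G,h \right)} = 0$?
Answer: $29048$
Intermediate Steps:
$M{\left(t \right)} = t^{2}$ ($M{\left(t \right)} = t t + 0 = t^{2} + 0 = t^{2}$)
$M{\left(\frac{1}{\left(2 - 34\right) + 33} \right)} + 29047 = \left(\frac{1}{\left(2 - 34\right) + 33}\right)^{2} + 29047 = \left(\frac{1}{-32 + 33}\right)^{2} + 29047 = \left(1^{-1}\right)^{2} + 29047 = 1^{2} + 29047 = 1 + 29047 = 29048$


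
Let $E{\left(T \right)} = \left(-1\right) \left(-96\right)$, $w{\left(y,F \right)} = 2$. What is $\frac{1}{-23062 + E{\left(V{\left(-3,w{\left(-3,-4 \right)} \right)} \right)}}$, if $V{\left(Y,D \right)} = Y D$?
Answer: $- \frac{1}{22966} \approx -4.3543 \cdot 10^{-5}$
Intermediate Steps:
$V{\left(Y,D \right)} = D Y$
$E{\left(T \right)} = 96$
$\frac{1}{-23062 + E{\left(V{\left(-3,w{\left(-3,-4 \right)} \right)} \right)}} = \frac{1}{-23062 + 96} = \frac{1}{-22966} = - \frac{1}{22966}$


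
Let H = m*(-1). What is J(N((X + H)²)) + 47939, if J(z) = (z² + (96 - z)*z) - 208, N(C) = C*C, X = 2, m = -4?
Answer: 172147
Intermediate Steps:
H = 4 (H = -4*(-1) = 4)
N(C) = C²
J(z) = -208 + z² + z*(96 - z) (J(z) = (z² + z*(96 - z)) - 208 = -208 + z² + z*(96 - z))
J(N((X + H)²)) + 47939 = (-208 + 96*((2 + 4)²)²) + 47939 = (-208 + 96*(6²)²) + 47939 = (-208 + 96*36²) + 47939 = (-208 + 96*1296) + 47939 = (-208 + 124416) + 47939 = 124208 + 47939 = 172147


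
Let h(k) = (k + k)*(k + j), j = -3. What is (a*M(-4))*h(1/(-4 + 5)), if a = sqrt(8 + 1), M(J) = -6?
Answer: 72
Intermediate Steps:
h(k) = 2*k*(-3 + k) (h(k) = (k + k)*(k - 3) = (2*k)*(-3 + k) = 2*k*(-3 + k))
a = 3 (a = sqrt(9) = 3)
(a*M(-4))*h(1/(-4 + 5)) = (3*(-6))*(2*(-3 + 1/(-4 + 5))/(-4 + 5)) = -36*(-3 + 1/1)/1 = -36*(-3 + 1) = -36*(-2) = -18*(-4) = 72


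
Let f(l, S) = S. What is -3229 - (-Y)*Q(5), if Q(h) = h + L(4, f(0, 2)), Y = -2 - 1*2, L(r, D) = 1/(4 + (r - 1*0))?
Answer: -6499/2 ≈ -3249.5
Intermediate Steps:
L(r, D) = 1/(4 + r) (L(r, D) = 1/(4 + (r + 0)) = 1/(4 + r))
Y = -4 (Y = -2 - 2 = -4)
Q(h) = 1/8 + h (Q(h) = h + 1/(4 + 4) = h + 1/8 = 1/8 + h)
-3229 - (-Y)*Q(5) = -3229 - (-1*(-4))*(1/8 + 5) = -3229 - 4*41/8 = -3229 - 1*41/2 = -3229 - 41/2 = -6499/2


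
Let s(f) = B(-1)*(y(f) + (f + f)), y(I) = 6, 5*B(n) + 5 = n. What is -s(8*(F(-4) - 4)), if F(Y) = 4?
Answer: 36/5 ≈ 7.2000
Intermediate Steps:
B(n) = -1 + n/5
s(f) = -36/5 - 12*f/5 (s(f) = (-1 + (⅕)*(-1))*(6 + (f + f)) = (-1 - ⅕)*(6 + 2*f) = -6*(6 + 2*f)/5 = -36/5 - 12*f/5)
-s(8*(F(-4) - 4)) = -(-36/5 - 96*(4 - 4)/5) = -(-36/5 - 96*0/5) = -(-36/5 - 12/5*0) = -(-36/5 + 0) = -1*(-36/5) = 36/5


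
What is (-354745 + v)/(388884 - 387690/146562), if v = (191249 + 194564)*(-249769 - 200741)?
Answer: -4245729402923125/9499204853 ≈ -4.4696e+5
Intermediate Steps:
v = -173812614630 (v = 385813*(-450510) = -173812614630)
(-354745 + v)/(388884 - 387690/146562) = (-354745 - 173812614630)/(388884 - 387690/146562) = -173812969375/(388884 - 387690*1/146562) = -173812969375/(388884 - 64615/24427) = -173812969375/9499204853/24427 = -173812969375*24427/9499204853 = -4245729402923125/9499204853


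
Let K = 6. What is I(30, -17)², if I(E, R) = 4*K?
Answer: 576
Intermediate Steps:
I(E, R) = 24 (I(E, R) = 4*6 = 24)
I(30, -17)² = 24² = 576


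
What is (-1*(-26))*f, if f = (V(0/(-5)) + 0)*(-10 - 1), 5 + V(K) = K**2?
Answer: 1430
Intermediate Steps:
V(K) = -5 + K**2
f = 55 (f = ((-5 + (0/(-5))**2) + 0)*(-10 - 1) = ((-5 + (0*(-1/5))**2) + 0)*(-11) = ((-5 + 0**2) + 0)*(-11) = ((-5 + 0) + 0)*(-11) = (-5 + 0)*(-11) = -5*(-11) = 55)
(-1*(-26))*f = -1*(-26)*55 = 26*55 = 1430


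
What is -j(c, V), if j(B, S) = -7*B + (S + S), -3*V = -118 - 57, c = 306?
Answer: 6076/3 ≈ 2025.3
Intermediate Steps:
V = 175/3 (V = -(-118 - 57)/3 = -⅓*(-175) = 175/3 ≈ 58.333)
j(B, S) = -7*B + 2*S
-j(c, V) = -(-7*306 + 2*(175/3)) = -(-2142 + 350/3) = -1*(-6076/3) = 6076/3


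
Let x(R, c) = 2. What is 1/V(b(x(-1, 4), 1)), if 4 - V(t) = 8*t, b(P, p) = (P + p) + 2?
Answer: -1/36 ≈ -0.027778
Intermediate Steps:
b(P, p) = 2 + P + p
V(t) = 4 - 8*t
1/V(b(x(-1, 4), 1)) = 1/(4 - 8*(2 + 2 + 1)) = 1/(4 - 8*5) = 1/(4 - 40) = 1/(-36) = -1/36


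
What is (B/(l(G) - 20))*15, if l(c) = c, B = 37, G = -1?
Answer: -185/7 ≈ -26.429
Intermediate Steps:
(B/(l(G) - 20))*15 = (37/(-1 - 20))*15 = (37/(-21))*15 = -1/21*37*15 = -37/21*15 = -185/7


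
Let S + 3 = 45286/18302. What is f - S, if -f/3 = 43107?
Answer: -1183411661/9151 ≈ -1.2932e+5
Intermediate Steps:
f = -129321 (f = -3*43107 = -129321)
S = -4810/9151 (S = -3 + 45286/18302 = -3 + 45286*(1/18302) = -3 + 22643/9151 = -4810/9151 ≈ -0.52563)
f - S = -129321 - 1*(-4810/9151) = -129321 + 4810/9151 = -1183411661/9151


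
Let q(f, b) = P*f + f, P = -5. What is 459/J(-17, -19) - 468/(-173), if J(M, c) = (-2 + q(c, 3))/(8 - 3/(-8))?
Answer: 5597325/102416 ≈ 54.653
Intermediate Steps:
q(f, b) = -4*f (q(f, b) = -5*f + f = -4*f)
J(M, c) = -16/67 - 32*c/67 (J(M, c) = (-2 - 4*c)/(8 - 3/(-8)) = (-2 - 4*c)/(8 - 3*(-⅛)) = (-2 - 4*c)/(8 + 3/8) = (-2 - 4*c)/(67/8) = (-2 - 4*c)*(8/67) = -16/67 - 32*c/67)
459/J(-17, -19) - 468/(-173) = 459/(-16/67 - 32/67*(-19)) - 468/(-173) = 459/(-16/67 + 608/67) - 468*(-1/173) = 459/(592/67) + 468/173 = 459*(67/592) + 468/173 = 30753/592 + 468/173 = 5597325/102416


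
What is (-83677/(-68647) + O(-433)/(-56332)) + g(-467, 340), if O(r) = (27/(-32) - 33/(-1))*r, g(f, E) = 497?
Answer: 61682554994643/123744729728 ≈ 498.47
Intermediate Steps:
O(r) = 1029*r/32 (O(r) = (27*(-1/32) - 33*(-1))*r = (-27/32 + 33)*r = 1029*r/32)
(-83677/(-68647) + O(-433)/(-56332)) + g(-467, 340) = (-83677/(-68647) + ((1029/32)*(-433))/(-56332)) + 497 = (-83677*(-1/68647) - 445557/32*(-1/56332)) + 497 = (83677/68647 + 445557/1802624) + 497 = 181424319827/123744729728 + 497 = 61682554994643/123744729728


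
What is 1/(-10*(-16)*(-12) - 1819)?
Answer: -1/3739 ≈ -0.00026745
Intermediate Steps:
1/(-10*(-16)*(-12) - 1819) = 1/(160*(-12) - 1819) = 1/(-1920 - 1819) = 1/(-3739) = -1/3739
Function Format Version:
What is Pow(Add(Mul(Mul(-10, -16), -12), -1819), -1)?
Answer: Rational(-1, 3739) ≈ -0.00026745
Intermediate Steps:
Pow(Add(Mul(Mul(-10, -16), -12), -1819), -1) = Pow(Add(Mul(160, -12), -1819), -1) = Pow(Add(-1920, -1819), -1) = Pow(-3739, -1) = Rational(-1, 3739)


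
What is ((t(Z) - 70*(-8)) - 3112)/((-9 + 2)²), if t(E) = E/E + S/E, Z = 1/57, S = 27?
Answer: -1012/49 ≈ -20.653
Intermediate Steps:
Z = 1/57 ≈ 0.017544
t(E) = 1 + 27/E (t(E) = E/E + 27/E = 1 + 27/E)
((t(Z) - 70*(-8)) - 3112)/((-9 + 2)²) = (((27 + 1/57)/(1/57) - 70*(-8)) - 3112)/((-9 + 2)²) = ((57*(1540/57) + 560) - 3112)/((-7)²) = ((1540 + 560) - 3112)/49 = (2100 - 3112)*(1/49) = -1012*1/49 = -1012/49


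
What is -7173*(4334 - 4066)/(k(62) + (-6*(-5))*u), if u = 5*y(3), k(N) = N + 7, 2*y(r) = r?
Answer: -320394/49 ≈ -6538.7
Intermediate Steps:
y(r) = r/2
k(N) = 7 + N
u = 15/2 (u = 5*((½)*3) = 5*(3/2) = 15/2 ≈ 7.5000)
-7173*(4334 - 4066)/(k(62) + (-6*(-5))*u) = -7173*(4334 - 4066)/((7 + 62) - 6*(-5)*(15/2)) = -7173*268/(69 + 30*(15/2)) = -7173*268/(69 + 225) = -7173/(294*(1/268)) = -7173/147/134 = -7173*134/147 = -320394/49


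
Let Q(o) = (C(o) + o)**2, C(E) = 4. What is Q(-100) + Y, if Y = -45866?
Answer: -36650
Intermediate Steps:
Q(o) = (4 + o)**2
Q(-100) + Y = (4 - 100)**2 - 45866 = (-96)**2 - 45866 = 9216 - 45866 = -36650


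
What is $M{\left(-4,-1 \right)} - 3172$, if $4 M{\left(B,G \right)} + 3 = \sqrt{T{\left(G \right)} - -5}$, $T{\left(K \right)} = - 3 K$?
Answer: $- \frac{12691}{4} + \frac{\sqrt{2}}{2} \approx -3172.0$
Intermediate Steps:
$M{\left(B,G \right)} = - \frac{3}{4} + \frac{\sqrt{5 - 3 G}}{4}$ ($M{\left(B,G \right)} = - \frac{3}{4} + \frac{\sqrt{- 3 G - -5}}{4} = - \frac{3}{4} + \frac{\sqrt{- 3 G + 5}}{4} = - \frac{3}{4} + \frac{\sqrt{5 - 3 G}}{4}$)
$M{\left(-4,-1 \right)} - 3172 = \left(- \frac{3}{4} + \frac{\sqrt{5 - -3}}{4}\right) - 3172 = \left(- \frac{3}{4} + \frac{\sqrt{5 + 3}}{4}\right) - 3172 = \left(- \frac{3}{4} + \frac{\sqrt{8}}{4}\right) - 3172 = \left(- \frac{3}{4} + \frac{2 \sqrt{2}}{4}\right) - 3172 = \left(- \frac{3}{4} + \frac{\sqrt{2}}{2}\right) - 3172 = - \frac{12691}{4} + \frac{\sqrt{2}}{2}$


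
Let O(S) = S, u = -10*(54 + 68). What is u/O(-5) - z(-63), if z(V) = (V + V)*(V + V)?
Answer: -15632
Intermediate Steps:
u = -1220 (u = -10*122 = -1220)
z(V) = 4*V² (z(V) = (2*V)*(2*V) = 4*V²)
u/O(-5) - z(-63) = -1220/(-5) - 4*(-63)² = -1220*(-⅕) - 4*3969 = 244 - 1*15876 = 244 - 15876 = -15632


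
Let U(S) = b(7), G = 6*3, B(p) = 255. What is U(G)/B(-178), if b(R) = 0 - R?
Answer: -7/255 ≈ -0.027451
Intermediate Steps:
b(R) = -R
G = 18
U(S) = -7 (U(S) = -1*7 = -7)
U(G)/B(-178) = -7/255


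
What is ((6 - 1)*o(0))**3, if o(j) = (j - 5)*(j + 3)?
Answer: -421875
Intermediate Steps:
o(j) = (-5 + j)*(3 + j)
((6 - 1)*o(0))**3 = ((6 - 1)*(-15 + 0**2 - 2*0))**3 = (5*(-15 + 0 + 0))**3 = (5*(-15))**3 = (-75)**3 = -421875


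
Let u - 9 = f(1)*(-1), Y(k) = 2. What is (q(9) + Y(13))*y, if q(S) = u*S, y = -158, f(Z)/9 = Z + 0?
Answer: -316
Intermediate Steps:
f(Z) = 9*Z (f(Z) = 9*(Z + 0) = 9*Z)
u = 0 (u = 9 + (9*1)*(-1) = 9 + 9*(-1) = 9 - 9 = 0)
q(S) = 0 (q(S) = 0*S = 0)
(q(9) + Y(13))*y = (0 + 2)*(-158) = 2*(-158) = -316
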